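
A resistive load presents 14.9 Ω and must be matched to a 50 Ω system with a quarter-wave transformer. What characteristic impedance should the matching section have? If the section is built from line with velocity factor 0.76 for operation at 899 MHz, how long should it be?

Z_qwt ≈ 27.3 Ω; length ≈ 6.34 cm

Z_qwt = √(Z_0·R_L) = √(50 × 14.9) = √745
λ = 0.76·c/f = 0.254 m, so l = λ/4 = 0.0634 m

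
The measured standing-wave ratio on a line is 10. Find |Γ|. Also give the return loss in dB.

|Γ| ≈ 0.818; return loss ≈ 1.74 dB

|Γ| = (S − 1)/(S + 1) = (10 − 1)/(10 + 1) = 9/11
RL = −20·log₁₀|Γ| = −20·log₁₀(0.818)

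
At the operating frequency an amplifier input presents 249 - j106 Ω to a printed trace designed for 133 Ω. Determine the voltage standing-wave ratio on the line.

Γ = (Z_L − Z_0)/(Z_L + Z_0) = (116 − j106)/(382 − j106)
|Γ| = 157/396 = 0.396
VSWR = (1 + |Γ|)/(1 − |Γ|) = 1.4/0.604

VSWR ≈ 2.31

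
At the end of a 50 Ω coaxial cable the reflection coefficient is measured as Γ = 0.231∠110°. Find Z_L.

Z_L ≈ 39.1 + j17.9 Ω

Z_L = Z_0·(1 + Γ)/(1 − Γ) = 50·(0.921 + j0.217)/(1.08 − j0.217)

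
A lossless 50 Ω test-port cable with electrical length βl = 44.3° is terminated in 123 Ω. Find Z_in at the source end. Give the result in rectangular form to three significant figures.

tan(βl) = tan(44.3°) = 0.976
Z_in = Z_0·(Z_L + jZ_0·tanβl)/(Z_0 + jZ_L·tanβl)
     = 50·(123 + j48.8)/(50 + j120)

Z_in ≈ 35.5 − j36.4 Ω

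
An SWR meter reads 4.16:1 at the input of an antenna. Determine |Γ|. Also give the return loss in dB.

|Γ| ≈ 0.612; return loss ≈ 4.26 dB

|Γ| = (S − 1)/(S + 1) = (4.16 − 1)/(4.16 + 1) = 3.16/5.16
RL = −20·log₁₀|Γ| = −20·log₁₀(0.612)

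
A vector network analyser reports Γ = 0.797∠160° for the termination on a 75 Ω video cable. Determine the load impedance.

Z_L ≈ 8.73 + j13.1 Ω

Z_L = Z_0·(1 + Γ)/(1 − Γ) = 75·(0.251 + j0.273)/(1.75 − j0.273)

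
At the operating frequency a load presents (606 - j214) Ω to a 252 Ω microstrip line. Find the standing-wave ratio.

Γ = (Z_L − Z_0)/(Z_L + Z_0) = (354 − j214)/(858 − j214)
|Γ| = 414/884 = 0.468
VSWR = (1 + |Γ|)/(1 − |Γ|) = 1.47/0.532

VSWR ≈ 2.76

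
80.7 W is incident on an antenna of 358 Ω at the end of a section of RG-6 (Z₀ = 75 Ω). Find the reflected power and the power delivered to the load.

Γ = (358 − 75)/(358 + 75) = 0.654
|Γ|² = 0.427
P_refl = |Γ|²·P_inc = 34.5 W, P_del = (1 − |Γ|²)·P_inc = 46.2 W

P_reflected ≈ 34.5 W; P_delivered ≈ 46.2 W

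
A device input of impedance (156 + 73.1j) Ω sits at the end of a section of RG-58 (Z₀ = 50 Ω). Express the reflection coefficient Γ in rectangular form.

Γ ≈ 0.569 + j0.153

Γ = (Z_L − Z_0)/(Z_L + Z_0) = (106 + j73.1)/(206 + j73.1)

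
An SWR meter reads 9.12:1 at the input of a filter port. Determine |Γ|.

|Γ| ≈ 0.802

|Γ| = (S − 1)/(S + 1) = (9.12 − 1)/(9.12 + 1) = 8.12/10.1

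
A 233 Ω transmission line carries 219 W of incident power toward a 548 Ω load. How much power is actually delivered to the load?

P_delivered ≈ 183 W

Γ = (548 − 233)/(548 + 233) = 0.403
|Γ|² = 0.163
P_refl = |Γ|²·P_inc = 35.6 W, P_del = (1 − |Γ|²)·P_inc = 183 W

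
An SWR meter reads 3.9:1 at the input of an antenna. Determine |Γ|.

|Γ| ≈ 0.592

|Γ| = (S − 1)/(S + 1) = (3.9 − 1)/(3.9 + 1) = 2.9/4.9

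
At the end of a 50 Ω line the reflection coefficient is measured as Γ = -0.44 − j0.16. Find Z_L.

Z_L ≈ 18.6 − j7.62 Ω

Z_L = Z_0·(1 + Γ)/(1 − Γ) = 50·(0.56 − j0.16)/(1.44 + j0.16)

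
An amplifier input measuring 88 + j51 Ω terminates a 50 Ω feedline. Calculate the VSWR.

VSWR ≈ 2.52

Γ = (Z_L − Z_0)/(Z_L + Z_0) = (38 + j51)/(138 + j51)
|Γ| = 63.6/147 = 0.432
VSWR = (1 + |Γ|)/(1 − |Γ|) = 1.43/0.568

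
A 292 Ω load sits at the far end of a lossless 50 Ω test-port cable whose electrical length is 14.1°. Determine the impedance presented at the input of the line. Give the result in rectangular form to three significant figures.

tan(βl) = tan(14.1°) = 0.251
Z_in = Z_0·(Z_L + jZ_0·tanβl)/(Z_0 + jZ_L·tanβl)
     = 50·(292 + j12.6)/(50 + j73.3)

Z_in ≈ 98.5 − j132 Ω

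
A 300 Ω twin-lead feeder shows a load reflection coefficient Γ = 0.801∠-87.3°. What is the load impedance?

Z_L ≈ 68.7 − j307 Ω

Z_L = Z_0·(1 + Γ)/(1 − Γ) = 300·(1.04 − j0.8)/(0.962 + j0.8)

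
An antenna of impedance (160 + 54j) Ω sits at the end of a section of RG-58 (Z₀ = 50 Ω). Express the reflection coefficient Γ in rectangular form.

Γ ≈ 0.553 + j0.115

Γ = (Z_L − Z_0)/(Z_L + Z_0) = (110 + j54)/(210 + j54)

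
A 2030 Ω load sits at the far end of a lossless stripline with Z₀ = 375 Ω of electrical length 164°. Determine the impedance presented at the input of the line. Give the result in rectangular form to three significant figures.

Z_in ≈ 644 + j893 Ω

tan(βl) = tan(164°) = -0.287
Z_in = Z_0·(Z_L + jZ_0·tanβl)/(Z_0 + jZ_L·tanβl)
     = 375·(2030 − j108)/(375 − j582)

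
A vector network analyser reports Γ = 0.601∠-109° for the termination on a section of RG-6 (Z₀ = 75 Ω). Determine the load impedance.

Z_L = Z_0·(1 + Γ)/(1 − Γ) = 75·(0.804 − j0.568)/(1.2 + j0.568)

Z_L ≈ 27.3 − j48.6 Ω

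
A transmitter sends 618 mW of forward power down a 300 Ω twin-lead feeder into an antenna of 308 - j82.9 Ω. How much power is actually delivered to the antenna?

P_delivered ≈ 607 mW

|Γ| = |(8 − j82.9)/(608 − j82.9)| = 0.136
|Γ|² = 0.0184
P_refl = |Γ|²·P_inc = 11.4 mW, P_del = (1 − |Γ|²)·P_inc = 607 mW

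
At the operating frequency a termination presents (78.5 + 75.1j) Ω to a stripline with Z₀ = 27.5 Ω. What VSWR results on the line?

VSWR ≈ 5.64

Γ = (Z_L − Z_0)/(Z_L + Z_0) = (51 + j75.1)/(106 + j75.1)
|Γ| = 90.8/130 = 0.699
VSWR = (1 + |Γ|)/(1 − |Γ|) = 1.7/0.301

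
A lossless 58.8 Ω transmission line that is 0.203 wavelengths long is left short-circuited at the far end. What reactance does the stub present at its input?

X_in ≈ 193 Ω (inductive)

βl = 2π × 0.203 = 73.1°
tan(βl) = 3.29
For a short-circuited stub, Z_in = jZ_0·tan(βl)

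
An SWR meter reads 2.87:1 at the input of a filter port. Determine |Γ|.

|Γ| ≈ 0.483

|Γ| = (S − 1)/(S + 1) = (2.87 − 1)/(2.87 + 1) = 1.87/3.87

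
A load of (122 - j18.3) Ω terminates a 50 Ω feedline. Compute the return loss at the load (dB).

Γ = (72 − j18.3)/(172 − j18.3), |Γ| = 0.429
RL = −20·log₁₀|Γ| = −20·log₁₀(0.429)

RL ≈ 7.34 dB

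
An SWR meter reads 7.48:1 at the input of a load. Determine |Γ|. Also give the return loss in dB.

|Γ| = (S − 1)/(S + 1) = (7.48 − 1)/(7.48 + 1) = 6.48/8.48
RL = −20·log₁₀|Γ| = −20·log₁₀(0.764)

|Γ| ≈ 0.764; return loss ≈ 2.34 dB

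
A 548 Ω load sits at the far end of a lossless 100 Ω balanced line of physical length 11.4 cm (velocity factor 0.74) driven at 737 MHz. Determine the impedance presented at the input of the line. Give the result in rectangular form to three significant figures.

λ = v/f = 0.74·c / 737 MHz = 0.301 m
βl = 2π·l/λ = 2π × 0.378 = 136°
tan(βl) = tan(136°) = -0.957
Z_in = Z_0·(Z_L + jZ_0·tanβl)/(Z_0 + jZ_L·tanβl)
     = 100·(548 − j95.7)/(100 − j525)

Z_in ≈ 36.8 + j97.4 Ω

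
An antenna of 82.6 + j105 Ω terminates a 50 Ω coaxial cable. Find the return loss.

RL ≈ 3.74 dB

Γ = (32.6 + j105)/(132.6 + j105), |Γ| = 0.65
RL = −20·log₁₀|Γ| = −20·log₁₀(0.65)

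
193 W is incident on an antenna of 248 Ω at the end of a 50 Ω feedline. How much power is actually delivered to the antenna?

P_delivered ≈ 108 W

Γ = (248 − 50)/(248 + 50) = 0.664
|Γ|² = 0.441
P_refl = |Γ|²·P_inc = 85.2 W, P_del = (1 − |Γ|²)·P_inc = 108 W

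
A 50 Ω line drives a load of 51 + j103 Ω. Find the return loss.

RL ≈ 2.93 dB

Γ = (1 + j103)/(101 + j103), |Γ| = 0.714
RL = −20·log₁₀|Γ| = −20·log₁₀(0.714)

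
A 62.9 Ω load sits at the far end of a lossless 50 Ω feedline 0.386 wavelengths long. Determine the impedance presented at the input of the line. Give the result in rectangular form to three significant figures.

βl = 2π × 0.386 = 139°
tan(βl) = tan(139°) = -0.871
Z_in = Z_0·(Z_L + jZ_0·tanβl)/(Z_0 + jZ_L·tanβl)
     = 50·(62.9 − j43.5)/(50 − j54.8)

Z_in ≈ 50.3 + j11.5 Ω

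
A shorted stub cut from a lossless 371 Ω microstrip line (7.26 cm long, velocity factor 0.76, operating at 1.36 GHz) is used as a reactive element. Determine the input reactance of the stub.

λ = v/f = 0.76·c / 1.36 GHz = 0.168 m
βl = 2π·l/λ = 2π × 0.433 = 156°
tan(βl) = -0.447
For a shorted stub, Z_in = jZ_0·tan(βl)

X_in ≈ -166 Ω (capacitive)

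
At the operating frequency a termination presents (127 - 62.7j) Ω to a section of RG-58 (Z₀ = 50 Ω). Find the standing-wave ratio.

VSWR ≈ 3.24

Γ = (Z_L − Z_0)/(Z_L + Z_0) = (77 − j62.7)/(177 − j62.7)
|Γ| = 99.3/188 = 0.529
VSWR = (1 + |Γ|)/(1 − |Γ|) = 1.53/0.471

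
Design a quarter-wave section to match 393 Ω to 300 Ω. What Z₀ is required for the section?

Z_qwt = √(Z_0·R_L) = √(300 × 393) = √117900

Z_qwt ≈ 343 Ω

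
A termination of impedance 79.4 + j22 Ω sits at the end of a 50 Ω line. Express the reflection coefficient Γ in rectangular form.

Γ = (Z_L − Z_0)/(Z_L + Z_0) = (29.4 + j22)/(129.4 + j22)

Γ ≈ 0.249 + j0.128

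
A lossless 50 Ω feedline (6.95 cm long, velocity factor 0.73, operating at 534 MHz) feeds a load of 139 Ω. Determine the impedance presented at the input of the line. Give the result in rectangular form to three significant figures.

Z_in ≈ 22.6 − j23.2 Ω

λ = v/f = 0.73·c / 534 MHz = 0.41 m
βl = 2π·l/λ = 2π × 0.169 = 61°
tan(βl) = tan(61°) = 1.8
Z_in = Z_0·(Z_L + jZ_0·tanβl)/(Z_0 + jZ_L·tanβl)
     = 50·(139 + j90.2)/(50 + j251)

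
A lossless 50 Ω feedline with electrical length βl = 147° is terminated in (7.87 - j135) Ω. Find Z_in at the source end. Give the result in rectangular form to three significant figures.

tan(βl) = tan(147°) = -0.649
Z_in = Z_0·(Z_L + jZ_0·tanβl)/(Z_0 + jZ_L·tanβl)
     = 50·(7.87 − j167)/(-37.7 − j5.11)

Z_in ≈ 19.4 + j220 Ω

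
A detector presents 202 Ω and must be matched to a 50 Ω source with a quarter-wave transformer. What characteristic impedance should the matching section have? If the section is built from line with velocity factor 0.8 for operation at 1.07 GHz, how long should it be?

Z_qwt = √(Z_0·R_L) = √(50 × 202) = √10100
λ = 0.8·c/f = 0.224 m, so l = λ/4 = 0.0561 m

Z_qwt ≈ 100 Ω; length ≈ 5.61 cm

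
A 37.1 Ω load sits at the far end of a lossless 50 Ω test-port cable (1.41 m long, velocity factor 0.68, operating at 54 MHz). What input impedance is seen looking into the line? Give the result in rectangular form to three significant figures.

λ = v/f = 0.68·c / 54 MHz = 3.78 m
βl = 2π·l/λ = 2π × 0.373 = 134°
tan(βl) = tan(134°) = -1.02
Z_in = Z_0·(Z_L + jZ_0·tanβl)/(Z_0 + jZ_L·tanβl)
     = 50·(37.1 − j51.1)/(50 − j37.9)

Z_in ≈ 48.2 − j14.6 Ω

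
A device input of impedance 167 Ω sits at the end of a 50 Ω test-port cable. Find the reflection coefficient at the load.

Γ = 0.539

Γ = (Z_L − Z_0)/(Z_L + Z_0) = (167 − 50)/(167 + 50) = 117/217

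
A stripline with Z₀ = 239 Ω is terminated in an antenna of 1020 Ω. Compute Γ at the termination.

Γ = (Z_L − Z_0)/(Z_L + Z_0) = (1020 − 239)/(1020 + 239) = 781/1259

Γ = 0.62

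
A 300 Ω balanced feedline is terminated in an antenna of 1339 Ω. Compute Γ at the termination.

Γ = (Z_L − Z_0)/(Z_L + Z_0) = (1339 − 300)/(1339 + 300) = 1039/1639

Γ = 0.634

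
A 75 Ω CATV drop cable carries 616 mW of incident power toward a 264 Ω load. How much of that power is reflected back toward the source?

Γ = (264 − 75)/(264 + 75) = 0.558
|Γ|² = 0.311
P_refl = |Γ|²·P_inc = 191 mW, P_del = (1 − |Γ|²)·P_inc = 425 mW

P_reflected ≈ 191 mW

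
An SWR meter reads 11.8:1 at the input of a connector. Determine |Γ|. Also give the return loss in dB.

|Γ| ≈ 0.844; return loss ≈ 1.48 dB

|Γ| = (S − 1)/(S + 1) = (11.8 − 1)/(11.8 + 1) = 10.8/12.8
RL = −20·log₁₀|Γ| = −20·log₁₀(0.844)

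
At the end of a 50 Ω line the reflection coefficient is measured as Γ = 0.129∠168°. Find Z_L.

Z_L ≈ 38.7 + j2.11 Ω

Z_L = Z_0·(1 + Γ)/(1 − Γ) = 50·(0.874 + j0.0268)/(1.13 − j0.0268)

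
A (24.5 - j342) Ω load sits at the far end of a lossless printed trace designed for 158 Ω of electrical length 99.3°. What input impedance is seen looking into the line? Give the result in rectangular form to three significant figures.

Z_in ≈ 6.25 + j106 Ω

tan(βl) = tan(99.3°) = -6.11
Z_in = Z_0·(Z_L + jZ_0·tanβl)/(Z_0 + jZ_L·tanβl)
     = 158·(24.5 − j1310)/(-1930 − j150)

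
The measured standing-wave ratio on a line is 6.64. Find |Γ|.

|Γ| = (S − 1)/(S + 1) = (6.64 − 1)/(6.64 + 1) = 5.64/7.64

|Γ| ≈ 0.738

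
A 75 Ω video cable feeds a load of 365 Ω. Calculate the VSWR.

VSWR ≈ 4.87

For a purely resistive load, VSWR = R_L/Z_0 or Z_0/R_L (whichever > 1) = 365/75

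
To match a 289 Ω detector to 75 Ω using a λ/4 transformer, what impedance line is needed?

Z_qwt = √(Z_0·R_L) = √(75 × 289) = √21680

Z_qwt ≈ 147 Ω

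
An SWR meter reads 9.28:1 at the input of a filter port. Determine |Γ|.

|Γ| = (S − 1)/(S + 1) = (9.28 − 1)/(9.28 + 1) = 8.28/10.3

|Γ| ≈ 0.805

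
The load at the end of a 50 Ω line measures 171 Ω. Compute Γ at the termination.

Γ = 0.548

Γ = (Z_L − Z_0)/(Z_L + Z_0) = (171 − 50)/(171 + 50) = 121/221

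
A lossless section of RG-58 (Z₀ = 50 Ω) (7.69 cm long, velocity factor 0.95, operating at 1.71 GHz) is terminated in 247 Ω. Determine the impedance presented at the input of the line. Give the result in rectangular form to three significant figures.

Z_in ≈ 105 + j116 Ω

λ = v/f = 0.95·c / 1.71 GHz = 0.167 m
βl = 2π·l/λ = 2π × 0.461 = 166°
tan(βl) = tan(166°) = -0.247
Z_in = Z_0·(Z_L + jZ_0·tanβl)/(Z_0 + jZ_L·tanβl)
     = 50·(247 − j12.4)/(50 − j61.1)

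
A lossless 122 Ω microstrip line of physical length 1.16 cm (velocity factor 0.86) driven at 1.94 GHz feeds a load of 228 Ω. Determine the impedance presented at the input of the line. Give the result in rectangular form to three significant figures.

Z_in ≈ 136 − j80.7 Ω

λ = v/f = 0.86·c / 1.94 GHz = 0.133 m
βl = 2π·l/λ = 2π × 0.0872 = 31.4°
tan(βl) = tan(31.4°) = 0.61
Z_in = Z_0·(Z_L + jZ_0·tanβl)/(Z_0 + jZ_L·tanβl)
     = 122·(228 + j74.5)/(122 + j139)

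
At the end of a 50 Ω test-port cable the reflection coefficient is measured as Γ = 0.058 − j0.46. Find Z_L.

Z_L = Z_0·(1 + Γ)/(1 − Γ) = 50·(1.06 − j0.46)/(0.942 + j0.46)

Z_L ≈ 35.7 − j41.9 Ω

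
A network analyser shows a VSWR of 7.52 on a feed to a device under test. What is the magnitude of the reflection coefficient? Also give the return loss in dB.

|Γ| ≈ 0.765; return loss ≈ 2.32 dB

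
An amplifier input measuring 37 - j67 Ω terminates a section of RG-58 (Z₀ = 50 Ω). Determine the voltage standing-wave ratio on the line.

Γ = (Z_L − Z_0)/(Z_L + Z_0) = (-13 − j67)/(87 − j67)
|Γ| = 68.2/110 = 0.622
VSWR = (1 + |Γ|)/(1 − |Γ|) = 1.62/0.378

VSWR ≈ 4.28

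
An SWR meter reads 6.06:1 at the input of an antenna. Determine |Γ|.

|Γ| ≈ 0.717

|Γ| = (S − 1)/(S + 1) = (6.06 − 1)/(6.06 + 1) = 5.06/7.06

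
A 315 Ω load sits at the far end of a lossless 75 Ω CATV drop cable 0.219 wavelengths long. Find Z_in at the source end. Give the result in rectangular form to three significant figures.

βl = 2π × 0.219 = 78.8°
tan(βl) = tan(78.8°) = 5.07
Z_in = Z_0·(Z_L + jZ_0·tanβl)/(Z_0 + jZ_L·tanβl)
     = 75·(315 + j380)/(75 + j1600)

Z_in ≈ 18.5 − j13.9 Ω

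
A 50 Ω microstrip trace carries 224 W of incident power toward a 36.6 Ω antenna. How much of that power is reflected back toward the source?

Γ = (36.6 − 50)/(36.6 + 50) = -0.155
|Γ|² = 0.0239
P_refl = |Γ|²·P_inc = 5.36 W, P_del = (1 − |Γ|²)·P_inc = 219 W

P_reflected ≈ 5.36 W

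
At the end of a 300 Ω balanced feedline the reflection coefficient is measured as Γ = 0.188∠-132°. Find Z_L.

Z_L ≈ 225 − j65.1 Ω

Z_L = Z_0·(1 + Γ)/(1 − Γ) = 300·(0.874 − j0.14)/(1.13 + j0.14)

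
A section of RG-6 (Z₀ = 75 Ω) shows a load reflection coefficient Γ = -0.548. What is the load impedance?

Z_L = Z_0·(1 + Γ)/(1 − Γ) = 75·(0.452)/(1.55)

Z_L ≈ 21.9 Ω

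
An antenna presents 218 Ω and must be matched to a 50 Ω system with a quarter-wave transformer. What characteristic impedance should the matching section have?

Z_qwt = √(Z_0·R_L) = √(50 × 218) = √10900

Z_qwt ≈ 104 Ω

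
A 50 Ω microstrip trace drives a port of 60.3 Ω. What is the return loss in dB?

RL ≈ 20.6 dB

Γ = (60.3 − 50)/(60.3 + 50) = 0.0934
RL = −20·log₁₀|Γ| = −20·log₁₀(0.0934)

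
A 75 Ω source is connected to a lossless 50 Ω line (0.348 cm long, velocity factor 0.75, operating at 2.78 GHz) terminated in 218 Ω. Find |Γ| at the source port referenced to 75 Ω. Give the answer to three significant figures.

λ = v/f = 0.75·c / 2.78 GHz = 0.0809 m
βl = 2π·l/λ = 2π × 0.043 = 15.5°
tan(βl) = 0.277
Z_in = Z_0·(Z_L + jZ_0·tanβl)/(Z_0 + jZ_L·tanβl) = 95.5 − j101 Ω
Γ_s = (Z_in − Z_s)/(Z_in + Z_s) = (20.5 − j101)/(170 − j101), |Γ_s| = 0.522

|Γ| ≈ 0.522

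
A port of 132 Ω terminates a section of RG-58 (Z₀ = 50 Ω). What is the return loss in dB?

RL ≈ 6.93 dB

Γ = (132 − 50)/(132 + 50) = 0.451
RL = −20·log₁₀|Γ| = −20·log₁₀(0.451)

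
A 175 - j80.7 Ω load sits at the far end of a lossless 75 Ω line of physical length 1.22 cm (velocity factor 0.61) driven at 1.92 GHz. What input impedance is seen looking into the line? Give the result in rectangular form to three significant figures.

λ = v/f = 0.61·c / 1.92 GHz = 0.0953 m
βl = 2π·l/λ = 2π × 0.128 = 46.1°
tan(βl) = tan(46.1°) = 1.04
Z_in = Z_0·(Z_L + jZ_0·tanβl)/(Z_0 + jZ_L·tanβl)
     = 75·(175 − j2.82)/(159 + j182)

Z_in ≈ 35.1 − j41.5 Ω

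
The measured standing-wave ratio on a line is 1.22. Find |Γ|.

|Γ| ≈ 0.0991

|Γ| = (S − 1)/(S + 1) = (1.22 − 1)/(1.22 + 1) = 0.22/2.22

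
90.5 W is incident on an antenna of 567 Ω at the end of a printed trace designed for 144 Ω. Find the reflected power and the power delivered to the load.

P_reflected ≈ 32 W; P_delivered ≈ 58.5 W

Γ = (567 − 144)/(567 + 144) = 0.595
|Γ|² = 0.354
P_refl = |Γ|²·P_inc = 32 W, P_del = (1 − |Γ|²)·P_inc = 58.5 W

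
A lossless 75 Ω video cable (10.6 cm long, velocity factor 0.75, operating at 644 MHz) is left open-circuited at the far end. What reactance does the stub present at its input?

λ = v/f = 0.75·c / 644 MHz = 0.349 m
βl = 2π·l/λ = 2π × 0.303 = 109°
tan(βl) = -2.87
For an open-circuited stub, Z_in = −jZ_0·cot(βl) = −jZ_0/tan(βl)

X_in ≈ 26.2 Ω (inductive)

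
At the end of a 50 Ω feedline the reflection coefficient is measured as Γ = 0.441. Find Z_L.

Z_L ≈ 129 Ω

Z_L = Z_0·(1 + Γ)/(1 − Γ) = 50·(1.44)/(0.559)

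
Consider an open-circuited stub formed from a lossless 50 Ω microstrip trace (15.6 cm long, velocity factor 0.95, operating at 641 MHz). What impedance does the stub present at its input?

λ = v/f = 0.95·c / 641 MHz = 0.445 m
βl = 2π·l/λ = 2π × 0.351 = 126°
tan(βl) = -1.36
For an open-circuited stub, Z_in = −jZ_0·cot(βl) = −jZ_0/tan(βl)

Z_in ≈ +j36.7 Ω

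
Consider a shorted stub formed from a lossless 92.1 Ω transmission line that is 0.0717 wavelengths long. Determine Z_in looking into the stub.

Z_in ≈ +j44.5 Ω

βl = 2π × 0.0717 = 25.8°
tan(βl) = 0.484
For a shorted stub, Z_in = jZ_0·tan(βl)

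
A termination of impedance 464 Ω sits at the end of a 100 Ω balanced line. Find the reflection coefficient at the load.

Γ = 0.645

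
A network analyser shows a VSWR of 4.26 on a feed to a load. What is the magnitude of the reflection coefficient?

|Γ| = (S − 1)/(S + 1) = (4.26 − 1)/(4.26 + 1) = 3.26/5.26

|Γ| ≈ 0.62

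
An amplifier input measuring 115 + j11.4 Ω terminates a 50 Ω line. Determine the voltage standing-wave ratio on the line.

Γ = (Z_L − Z_0)/(Z_L + Z_0) = (65 + j11.4)/(165 + j11.4)
|Γ| = 66/165 = 0.399
VSWR = (1 + |Γ|)/(1 − |Γ|) = 1.4/0.601

VSWR ≈ 2.33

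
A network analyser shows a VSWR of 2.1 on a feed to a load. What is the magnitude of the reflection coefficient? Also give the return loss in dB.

|Γ| = (S − 1)/(S + 1) = (2.1 − 1)/(2.1 + 1) = 1.1/3.1
RL = −20·log₁₀|Γ| = −20·log₁₀(0.355)

|Γ| ≈ 0.355; return loss ≈ 9 dB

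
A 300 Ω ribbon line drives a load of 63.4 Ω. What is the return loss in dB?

RL ≈ 3.73 dB

Γ = (63.4 − 300)/(63.4 + 300) = -0.651
RL = −20·log₁₀|Γ| = −20·log₁₀(0.651)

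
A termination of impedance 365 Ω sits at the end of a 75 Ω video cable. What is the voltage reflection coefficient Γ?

Γ = (Z_L − Z_0)/(Z_L + Z_0) = (365 − 75)/(365 + 75) = 290/440

Γ = 0.659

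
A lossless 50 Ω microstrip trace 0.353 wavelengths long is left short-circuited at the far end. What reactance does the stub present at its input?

βl = 2π × 0.353 = 127°
tan(βl) = -1.32
For a short-circuited stub, Z_in = jZ_0·tan(βl)

X_in ≈ -66.2 Ω (capacitive)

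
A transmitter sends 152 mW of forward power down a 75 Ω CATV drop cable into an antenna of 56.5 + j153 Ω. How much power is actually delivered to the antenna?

P_delivered ≈ 63.3 mW

|Γ| = |(-18.5 + j153)/(131.5 + j153)| = 0.764
|Γ|² = 0.584
P_refl = |Γ|²·P_inc = 88.7 mW, P_del = (1 − |Γ|²)·P_inc = 63.3 mW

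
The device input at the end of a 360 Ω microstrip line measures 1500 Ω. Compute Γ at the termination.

Γ = 0.613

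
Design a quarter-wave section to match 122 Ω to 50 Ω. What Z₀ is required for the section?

Z_qwt ≈ 78.1 Ω

Z_qwt = √(Z_0·R_L) = √(50 × 122) = √6100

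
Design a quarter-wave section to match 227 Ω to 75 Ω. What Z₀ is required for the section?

Z_qwt ≈ 130 Ω

Z_qwt = √(Z_0·R_L) = √(75 × 227) = √17020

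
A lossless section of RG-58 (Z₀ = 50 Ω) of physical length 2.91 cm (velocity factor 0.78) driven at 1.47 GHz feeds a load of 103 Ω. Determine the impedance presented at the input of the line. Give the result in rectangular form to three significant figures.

λ = v/f = 0.78·c / 1.47 GHz = 0.159 m
βl = 2π·l/λ = 2π × 0.183 = 65.8°
tan(βl) = tan(65.8°) = 2.23
Z_in = Z_0·(Z_L + jZ_0·tanβl)/(Z_0 + jZ_L·tanβl)
     = 50·(103 + j111)/(50 + j229)

Z_in ≈ 27.8 − j16.4 Ω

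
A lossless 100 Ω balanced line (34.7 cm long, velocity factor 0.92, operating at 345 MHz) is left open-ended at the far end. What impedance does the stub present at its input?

λ = v/f = 0.92·c / 345 MHz = 0.8 m
βl = 2π·l/λ = 2π × 0.434 = 156°
tan(βl) = -0.442
For an open-ended stub, Z_in = −jZ_0·cot(βl) = −jZ_0/tan(βl)

Z_in ≈ +j226 Ω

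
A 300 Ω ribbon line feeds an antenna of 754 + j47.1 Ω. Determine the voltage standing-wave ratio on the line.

VSWR ≈ 2.52

Γ = (Z_L − Z_0)/(Z_L + Z_0) = (454 + j47.1)/(1054 + j47.1)
|Γ| = 456/1060 = 0.433
VSWR = (1 + |Γ|)/(1 − |Γ|) = 1.43/0.567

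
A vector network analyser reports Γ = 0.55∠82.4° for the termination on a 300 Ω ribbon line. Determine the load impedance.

Z_L ≈ 181 + j283 Ω

Z_L = Z_0·(1 + Γ)/(1 − Γ) = 300·(1.07 + j0.545)/(0.927 − j0.545)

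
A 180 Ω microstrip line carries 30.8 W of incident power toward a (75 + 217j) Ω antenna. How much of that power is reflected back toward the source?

|Γ| = |(-105 + j217)/(255 + j217)| = 0.72
|Γ|² = 0.518
P_refl = |Γ|²·P_inc = 16 W, P_del = (1 − |Γ|²)·P_inc = 14.8 W

P_reflected ≈ 16 W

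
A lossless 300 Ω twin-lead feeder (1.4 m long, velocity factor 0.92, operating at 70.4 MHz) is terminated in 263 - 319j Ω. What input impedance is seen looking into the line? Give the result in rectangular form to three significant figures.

λ = v/f = 0.92·c / 70.4 MHz = 3.92 m
βl = 2π·l/λ = 2π × 0.357 = 129°
tan(βl) = tan(129°) = -1.25
Z_in = Z_0·(Z_L + jZ_0·tanβl)/(Z_0 + jZ_L·tanβl)
     = 300·(263 − j695)/(-100 − j330)

Z_in ≈ 512 + j395 Ω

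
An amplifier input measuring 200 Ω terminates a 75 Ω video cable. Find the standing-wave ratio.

VSWR ≈ 2.67

Γ = (200 − 75)/(200 + 75) = 0.455
VSWR = (1 + 0.455)/(1 − 0.455)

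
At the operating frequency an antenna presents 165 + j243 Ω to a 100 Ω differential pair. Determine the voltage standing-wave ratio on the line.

VSWR ≈ 5.66

Γ = (Z_L − Z_0)/(Z_L + Z_0) = (65 + j243)/(265 + j243)
|Γ| = 252/360 = 0.7
VSWR = (1 + |Γ|)/(1 − |Γ|) = 1.7/0.3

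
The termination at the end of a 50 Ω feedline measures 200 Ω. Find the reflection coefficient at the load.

Γ = 0.6

Γ = (Z_L − Z_0)/(Z_L + Z_0) = (200 − 50)/(200 + 50) = 150/250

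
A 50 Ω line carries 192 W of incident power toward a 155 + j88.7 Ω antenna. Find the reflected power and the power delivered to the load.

P_reflected ≈ 72.7 W; P_delivered ≈ 119 W

|Γ| = |(105 + j88.7)/(205 + j88.7)| = 0.615
|Γ|² = 0.379
P_refl = |Γ|²·P_inc = 72.7 W, P_del = (1 − |Γ|²)·P_inc = 119 W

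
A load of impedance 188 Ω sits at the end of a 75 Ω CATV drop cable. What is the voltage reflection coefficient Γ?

Γ = 0.43

Γ = (Z_L − Z_0)/(Z_L + Z_0) = (188 − 75)/(188 + 75) = 113/263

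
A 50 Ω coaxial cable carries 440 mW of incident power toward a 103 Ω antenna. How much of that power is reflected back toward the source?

Γ = (103 − 50)/(103 + 50) = 0.346
|Γ|² = 0.12
P_refl = |Γ|²·P_inc = 52.8 mW, P_del = (1 − |Γ|²)·P_inc = 387 mW

P_reflected ≈ 52.8 mW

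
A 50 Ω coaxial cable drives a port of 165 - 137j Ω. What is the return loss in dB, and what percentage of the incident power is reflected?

Γ = (115 − j137)/(215 − j137), |Γ| = 0.702
RL = −20·log₁₀(0.702) = 3.08 dB
P_refl/P_inc = |Γ|² = 0.492

RL ≈ 3.08 dB; 49.2% of incident power reflected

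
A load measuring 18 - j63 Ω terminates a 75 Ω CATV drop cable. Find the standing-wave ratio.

VSWR ≈ 7.21

Γ = (Z_L − Z_0)/(Z_L + Z_0) = (-57 − j63)/(93 − j63)
|Γ| = 85/112 = 0.756
VSWR = (1 + |Γ|)/(1 − |Γ|) = 1.76/0.244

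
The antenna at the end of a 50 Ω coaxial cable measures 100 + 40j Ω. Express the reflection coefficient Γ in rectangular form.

Γ = (Z_L − Z_0)/(Z_L + Z_0) = (50 + j40)/(150 + j40)

Γ ≈ 0.378 + j0.166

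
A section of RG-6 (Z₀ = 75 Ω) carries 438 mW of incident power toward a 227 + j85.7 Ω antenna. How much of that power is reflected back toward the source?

P_reflected ≈ 135 mW

|Γ| = |(152 + j85.7)/(302 + j85.7)| = 0.556
|Γ|² = 0.309
P_refl = |Γ|²·P_inc = 135 mW, P_del = (1 − |Γ|²)·P_inc = 303 mW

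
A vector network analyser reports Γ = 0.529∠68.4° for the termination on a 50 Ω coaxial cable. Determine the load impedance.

Z_L ≈ 40.4 + j55.2 Ω

Z_L = Z_0·(1 + Γ)/(1 − Γ) = 50·(1.19 + j0.492)/(0.805 − j0.492)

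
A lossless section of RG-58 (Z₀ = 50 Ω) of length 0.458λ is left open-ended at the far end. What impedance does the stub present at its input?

βl = 2π × 0.458 = 165°
tan(βl) = -0.27
For an open-ended stub, Z_in = −jZ_0·cot(βl) = −jZ_0/tan(βl)

Z_in ≈ +j185 Ω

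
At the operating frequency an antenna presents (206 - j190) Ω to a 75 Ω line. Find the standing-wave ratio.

Γ = (Z_L − Z_0)/(Z_L + Z_0) = (131 − j190)/(281 − j190)
|Γ| = 231/339 = 0.68
VSWR = (1 + |Γ|)/(1 − |Γ|) = 1.68/0.32

VSWR ≈ 5.26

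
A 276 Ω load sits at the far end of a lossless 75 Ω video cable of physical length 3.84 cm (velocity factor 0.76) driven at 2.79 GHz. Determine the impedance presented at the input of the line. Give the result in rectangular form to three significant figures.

Z_in ≈ 191 + j120 Ω

λ = v/f = 0.76·c / 2.79 GHz = 0.0817 m
βl = 2π·l/λ = 2π × 0.47 = 169°
tan(βl) = tan(169°) = -0.191
Z_in = Z_0·(Z_L + jZ_0·tanβl)/(Z_0 + jZ_L·tanβl)
     = 75·(276 − j14.4)/(75 − j52.8)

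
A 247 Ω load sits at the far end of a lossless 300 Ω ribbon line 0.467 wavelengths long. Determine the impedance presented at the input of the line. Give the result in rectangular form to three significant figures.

βl = 2π × 0.467 = 168°
tan(βl) = tan(168°) = -0.21
Z_in = Z_0·(Z_L + jZ_0·tanβl)/(Z_0 + jZ_L·tanβl)
     = 300·(247 − j63.1)/(300 − j52)

Z_in ≈ 250 − j19.7 Ω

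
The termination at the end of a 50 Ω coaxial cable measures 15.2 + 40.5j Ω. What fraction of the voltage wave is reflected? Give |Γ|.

Γ = (Z_L − Z_0)/(Z_L + Z_0) = (-34.8 + j40.5)/(65.2 + j40.5)
|Γ| = 53.4/76.8

|Γ| ≈ 0.696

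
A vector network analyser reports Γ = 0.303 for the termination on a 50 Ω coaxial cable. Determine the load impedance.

Z_L ≈ 93.5 Ω

Z_L = Z_0·(1 + Γ)/(1 − Γ) = 50·(1.3)/(0.697)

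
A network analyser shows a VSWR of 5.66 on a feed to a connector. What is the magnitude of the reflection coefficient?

|Γ| = (S − 1)/(S + 1) = (5.66 − 1)/(5.66 + 1) = 4.66/6.66

|Γ| ≈ 0.7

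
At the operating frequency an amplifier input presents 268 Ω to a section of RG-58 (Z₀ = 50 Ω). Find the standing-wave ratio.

For a purely resistive load, VSWR = R_L/Z_0 or Z_0/R_L (whichever > 1) = 268/50

VSWR ≈ 5.36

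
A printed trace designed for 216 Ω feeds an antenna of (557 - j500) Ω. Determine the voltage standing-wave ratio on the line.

VSWR ≈ 4.84

Γ = (Z_L − Z_0)/(Z_L + Z_0) = (341 − j500)/(773 − j500)
|Γ| = 605/921 = 0.657
VSWR = (1 + |Γ|)/(1 − |Γ|) = 1.66/0.343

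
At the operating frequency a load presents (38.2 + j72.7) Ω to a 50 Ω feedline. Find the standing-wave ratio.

VSWR ≈ 4.62

Γ = (Z_L − Z_0)/(Z_L + Z_0) = (-11.8 + j72.7)/(88.2 + j72.7)
|Γ| = 73.7/114 = 0.644
VSWR = (1 + |Γ|)/(1 − |Γ|) = 1.64/0.356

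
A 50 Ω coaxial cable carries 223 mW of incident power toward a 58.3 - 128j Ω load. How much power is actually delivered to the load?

|Γ| = |(8.3 − j128)/(108.3 − j128)| = 0.765
|Γ|² = 0.585
P_refl = |Γ|²·P_inc = 131 mW, P_del = (1 − |Γ|²)·P_inc = 92.5 mW

P_delivered ≈ 92.5 mW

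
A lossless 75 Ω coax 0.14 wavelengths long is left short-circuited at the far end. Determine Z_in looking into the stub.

Z_in ≈ +j90.7 Ω

βl = 2π × 0.14 = 50.4°
tan(βl) = 1.21
For a short-circuited stub, Z_in = jZ_0·tan(βl)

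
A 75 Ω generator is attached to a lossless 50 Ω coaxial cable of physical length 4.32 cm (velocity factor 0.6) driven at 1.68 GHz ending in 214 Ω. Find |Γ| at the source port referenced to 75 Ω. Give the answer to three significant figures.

|Γ| ≈ 0.605

λ = v/f = 0.6·c / 1.68 GHz = 0.107 m
βl = 2π·l/λ = 2π × 0.403 = 145°
tan(βl) = -0.696
Z_in = Z_0·(Z_L + jZ_0·tanβl)/(Z_0 + jZ_L·tanβl) = 32.2 + j61 Ω
Γ_s = (Z_in − Z_s)/(Z_in + Z_s) = (-42.8 + j61)/(107 + j61), |Γ_s| = 0.605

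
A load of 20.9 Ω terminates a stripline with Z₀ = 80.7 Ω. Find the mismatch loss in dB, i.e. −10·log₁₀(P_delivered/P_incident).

mismatch loss ≈ 1.85 dB

Γ = (20.9 − 80.7)/(20.9 + 80.7) = -0.589
|Γ|² = 0.346, so P_del/P_inc = 1 − |Γ|² = 0.654
ML = −10·log₁₀(1 − |Γ|²)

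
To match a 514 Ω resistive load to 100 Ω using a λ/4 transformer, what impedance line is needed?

Z_qwt = √(Z_0·R_L) = √(100 × 514) = √51400

Z_qwt ≈ 227 Ω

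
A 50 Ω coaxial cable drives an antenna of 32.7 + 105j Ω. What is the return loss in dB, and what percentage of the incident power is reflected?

Γ = (-17.3 + j105)/(82.7 + j105), |Γ| = 0.796
RL = −20·log₁₀(0.796) = 1.98 dB
P_refl/P_inc = |Γ|² = 0.634

RL ≈ 1.98 dB; 63.4% of incident power reflected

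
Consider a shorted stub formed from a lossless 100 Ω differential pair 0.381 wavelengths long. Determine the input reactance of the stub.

X_in ≈ -92.7 Ω (capacitive)

βl = 2π × 0.381 = 137°
tan(βl) = -0.927
For a shorted stub, Z_in = jZ_0·tan(βl)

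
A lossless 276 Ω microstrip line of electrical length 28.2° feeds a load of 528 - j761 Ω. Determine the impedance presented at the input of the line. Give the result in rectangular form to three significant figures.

tan(βl) = tan(28.2°) = 0.536
Z_in = Z_0·(Z_L + jZ_0·tanβl)/(Z_0 + jZ_L·tanβl)
     = 276·(528 − j613)/(684 + j283)

Z_in ≈ 94.5 − j286 Ω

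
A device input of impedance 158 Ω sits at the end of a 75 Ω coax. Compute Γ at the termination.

Γ = (Z_L − Z_0)/(Z_L + Z_0) = (158 − 75)/(158 + 75) = 83/233

Γ = 0.356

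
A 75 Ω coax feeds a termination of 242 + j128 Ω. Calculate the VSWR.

Γ = (Z_L − Z_0)/(Z_L + Z_0) = (167 + j128)/(317 + j128)
|Γ| = 210/342 = 0.615
VSWR = (1 + |Γ|)/(1 − |Γ|) = 1.62/0.385

VSWR ≈ 4.2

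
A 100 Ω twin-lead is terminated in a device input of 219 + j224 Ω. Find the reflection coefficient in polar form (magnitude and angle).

Γ ≈ 0.651 ∠ 26.9°

Γ = (Z_L − Z_0)/(Z_L + Z_0) = (119 + j224)/(319 + j224)
|Γ| = 254/390 = 0.651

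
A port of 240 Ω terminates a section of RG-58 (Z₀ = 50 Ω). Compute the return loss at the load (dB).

Γ = (240 − 50)/(240 + 50) = 0.655
RL = −20·log₁₀|Γ| = −20·log₁₀(0.655)

RL ≈ 3.67 dB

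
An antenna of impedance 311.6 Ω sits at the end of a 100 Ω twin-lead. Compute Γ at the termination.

Γ = 0.514

Γ = (Z_L − Z_0)/(Z_L + Z_0) = (311.6 − 100)/(311.6 + 100) = 211.6/411.6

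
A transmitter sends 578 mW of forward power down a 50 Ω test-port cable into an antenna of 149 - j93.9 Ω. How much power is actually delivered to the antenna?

|Γ| = |(99 − j93.9)/(199 − j93.9)| = 0.62
|Γ|² = 0.385
P_refl = |Γ|²·P_inc = 222 mW, P_del = (1 − |Γ|²)·P_inc = 356 mW

P_delivered ≈ 356 mW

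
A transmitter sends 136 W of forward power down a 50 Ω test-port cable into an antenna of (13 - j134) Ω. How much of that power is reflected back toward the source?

P_reflected ≈ 120 W

|Γ| = |(-37 − j134)/(63 − j134)| = 0.939
|Γ|² = 0.881
P_refl = |Γ|²·P_inc = 120 W, P_del = (1 − |Γ|²)·P_inc = 16.1 W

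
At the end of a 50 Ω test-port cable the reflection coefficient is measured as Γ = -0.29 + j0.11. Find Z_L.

Z_L ≈ 27 + j6.56 Ω

Z_L = Z_0·(1 + Γ)/(1 − Γ) = 50·(0.71 + j0.11)/(1.29 − j0.11)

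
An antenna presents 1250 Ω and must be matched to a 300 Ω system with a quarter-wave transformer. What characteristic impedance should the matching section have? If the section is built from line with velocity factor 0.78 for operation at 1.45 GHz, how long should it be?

Z_qwt ≈ 612 Ω; length ≈ 4.03 cm

Z_qwt = √(Z_0·R_L) = √(300 × 1250) = √375000
λ = 0.78·c/f = 0.161 m, so l = λ/4 = 0.0403 m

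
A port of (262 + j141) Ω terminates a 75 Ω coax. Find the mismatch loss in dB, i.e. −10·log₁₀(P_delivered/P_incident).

Γ = (187 + j141)/(337 + j141), |Γ| = 0.641
|Γ|² = 0.411, so P_del/P_inc = 1 − |Γ|² = 0.589
ML = −10·log₁₀(1 − |Γ|²)

mismatch loss ≈ 2.3 dB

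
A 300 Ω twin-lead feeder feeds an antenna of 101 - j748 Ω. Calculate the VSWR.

Γ = (Z_L − Z_0)/(Z_L + Z_0) = (-199 − j748)/(401 − j748)
|Γ| = 774/849 = 0.912
VSWR = (1 + |Γ|)/(1 − |Γ|) = 1.91/0.088

VSWR ≈ 21.7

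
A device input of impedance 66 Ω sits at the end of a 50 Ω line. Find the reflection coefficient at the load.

Γ = 0.138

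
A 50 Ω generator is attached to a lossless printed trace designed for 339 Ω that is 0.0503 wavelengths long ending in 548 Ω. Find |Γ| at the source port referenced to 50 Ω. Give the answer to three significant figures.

|Γ| ≈ 0.823

βl = 2π × 0.0503 = 18.1°
tan(βl) = 0.327
Z_in = Z_0·(Z_L + jZ_0·tanβl)/(Z_0 + jZ_L·tanβl) = 474 − j140 Ω
Γ_s = (Z_in − Z_s)/(Z_in + Z_s) = (424 − j140)/(524 − j140), |Γ_s| = 0.823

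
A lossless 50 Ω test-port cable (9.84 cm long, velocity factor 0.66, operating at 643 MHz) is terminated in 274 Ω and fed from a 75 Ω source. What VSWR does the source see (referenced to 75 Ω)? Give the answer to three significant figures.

VSWR ≈ 7.42

λ = v/f = 0.66·c / 643 MHz = 0.308 m
βl = 2π·l/λ = 2π × 0.32 = 115°
tan(βl) = -2.14
Z_in = Z_0·(Z_L + jZ_0·tanβl)/(Z_0 + jZ_L·tanβl) = 11 + j22.4 Ω
Γ_s = (Z_in − Z_s)/(Z_in + Z_s) = (-64 + j22.4)/(86 + j22.4), |Γ_s| = 0.762
VSWR = (1 + |Γ_s|)/(1 − |Γ_s|)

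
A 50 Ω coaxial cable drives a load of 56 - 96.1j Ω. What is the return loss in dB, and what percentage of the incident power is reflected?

RL ≈ 3.44 dB; 45.3% of incident power reflected

Γ = (6 − j96.1)/(106 − j96.1), |Γ| = 0.673
RL = −20·log₁₀(0.673) = 3.44 dB
P_refl/P_inc = |Γ|² = 0.453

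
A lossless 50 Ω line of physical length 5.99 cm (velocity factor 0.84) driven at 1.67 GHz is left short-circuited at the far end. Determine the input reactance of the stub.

λ = v/f = 0.84·c / 1.67 GHz = 0.151 m
βl = 2π·l/λ = 2π × 0.397 = 143°
tan(βl) = -0.756
For a short-circuited stub, Z_in = jZ_0·tan(βl)

X_in ≈ -37.8 Ω (capacitive)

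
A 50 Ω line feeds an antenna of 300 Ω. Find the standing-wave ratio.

Γ = (300 − 50)/(300 + 50) = 0.714
VSWR = (1 + 0.714)/(1 − 0.714)

VSWR ≈ 6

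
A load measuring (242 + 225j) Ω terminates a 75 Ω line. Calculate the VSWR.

Γ = (Z_L − Z_0)/(Z_L + Z_0) = (167 + j225)/(317 + j225)
|Γ| = 280/389 = 0.721
VSWR = (1 + |Γ|)/(1 − |Γ|) = 1.72/0.279

VSWR ≈ 6.16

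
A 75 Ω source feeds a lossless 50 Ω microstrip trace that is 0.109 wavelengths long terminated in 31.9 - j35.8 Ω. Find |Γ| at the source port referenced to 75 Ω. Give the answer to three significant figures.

βl = 2π × 0.109 = 39.2°
tan(βl) = 0.817
Z_in = Z_0·(Z_L + jZ_0·tanβl)/(Z_0 + jZ_L·tanβl) = 19.1 − j3.1 Ω
Γ_s = (Z_in − Z_s)/(Z_in + Z_s) = (-55.9 − j3.1)/(94.1 − j3.1), |Γ_s| = 0.595

|Γ| ≈ 0.595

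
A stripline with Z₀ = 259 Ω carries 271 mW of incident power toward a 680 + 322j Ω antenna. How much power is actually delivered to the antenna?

|Γ| = |(421 + j322)/(939 + j322)| = 0.534
|Γ|² = 0.285
P_refl = |Γ|²·P_inc = 77.3 mW, P_del = (1 − |Γ|²)·P_inc = 194 mW

P_delivered ≈ 194 mW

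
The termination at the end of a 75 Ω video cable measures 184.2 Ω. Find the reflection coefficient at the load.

Γ = (Z_L − Z_0)/(Z_L + Z_0) = (184.2 − 75)/(184.2 + 75) = 109.2/259.2

Γ = 0.421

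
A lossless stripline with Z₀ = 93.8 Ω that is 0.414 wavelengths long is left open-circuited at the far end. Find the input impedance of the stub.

Z_in ≈ +j156 Ω

βl = 2π × 0.414 = 149°
tan(βl) = -0.6
For an open-circuited stub, Z_in = −jZ_0·cot(βl) = −jZ_0/tan(βl)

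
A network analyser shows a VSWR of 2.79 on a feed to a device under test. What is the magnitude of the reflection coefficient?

|Γ| = (S − 1)/(S + 1) = (2.79 − 1)/(2.79 + 1) = 1.79/3.79

|Γ| ≈ 0.472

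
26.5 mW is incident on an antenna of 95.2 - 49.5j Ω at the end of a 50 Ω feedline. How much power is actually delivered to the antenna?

P_delivered ≈ 21.4 mW

|Γ| = |(45.2 − j49.5)/(145.2 − j49.5)| = 0.437
|Γ|² = 0.191
P_refl = |Γ|²·P_inc = 5.06 mW, P_del = (1 − |Γ|²)·P_inc = 21.4 mW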